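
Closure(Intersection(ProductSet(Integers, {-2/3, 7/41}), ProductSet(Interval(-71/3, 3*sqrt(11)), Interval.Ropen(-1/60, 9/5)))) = ProductSet(Range(-23, 10, 1), {7/41})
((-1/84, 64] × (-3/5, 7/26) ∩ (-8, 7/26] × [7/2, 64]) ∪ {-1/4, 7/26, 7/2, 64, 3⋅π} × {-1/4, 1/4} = {-1/4, 7/26, 7/2, 64, 3⋅π} × {-1/4, 1/4}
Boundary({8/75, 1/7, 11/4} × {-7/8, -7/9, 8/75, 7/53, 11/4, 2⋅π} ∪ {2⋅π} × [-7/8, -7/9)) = ({2⋅π} × [-7/8, -7/9]) ∪ ({8/75, 1/7, 11/4} × {-7/8, -7/9, 8/75, 7/53, 11/4, 2⋅π})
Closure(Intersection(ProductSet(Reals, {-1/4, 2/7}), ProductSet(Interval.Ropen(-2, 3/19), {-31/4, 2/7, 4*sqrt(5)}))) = ProductSet(Interval(-2, 3/19), {2/7})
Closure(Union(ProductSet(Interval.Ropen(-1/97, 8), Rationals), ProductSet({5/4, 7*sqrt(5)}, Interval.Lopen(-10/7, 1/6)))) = Union(ProductSet({5/4, 7*sqrt(5)}, Interval(-10/7, 1/6)), ProductSet(Interval(-1/97, 8), Reals))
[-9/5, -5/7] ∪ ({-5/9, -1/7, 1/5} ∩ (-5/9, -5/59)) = [-9/5, -5/7] ∪ {-1/7}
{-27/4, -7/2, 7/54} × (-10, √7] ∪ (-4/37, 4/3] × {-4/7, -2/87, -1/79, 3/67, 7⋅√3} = ({-27/4, -7/2, 7/54} × (-10, √7]) ∪ ((-4/37, 4/3] × {-4/7, -2/87, -1/79, 3/67, 7⋅√3})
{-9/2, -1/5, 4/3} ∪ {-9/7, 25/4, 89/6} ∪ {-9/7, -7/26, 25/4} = {-9/2, -9/7, -7/26, -1/5, 4/3, 25/4, 89/6}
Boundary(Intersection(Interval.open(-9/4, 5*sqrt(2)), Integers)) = Range(-2, 8, 1)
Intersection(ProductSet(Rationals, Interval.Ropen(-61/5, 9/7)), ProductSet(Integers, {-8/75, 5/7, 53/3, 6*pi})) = ProductSet(Integers, {-8/75, 5/7})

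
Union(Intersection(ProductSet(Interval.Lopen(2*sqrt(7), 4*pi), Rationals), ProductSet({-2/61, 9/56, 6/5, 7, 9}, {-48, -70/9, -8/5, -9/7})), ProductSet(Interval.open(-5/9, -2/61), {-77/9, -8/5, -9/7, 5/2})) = Union(ProductSet({7, 9}, {-48, -70/9, -8/5, -9/7}), ProductSet(Interval.open(-5/9, -2/61), {-77/9, -8/5, -9/7, 5/2}))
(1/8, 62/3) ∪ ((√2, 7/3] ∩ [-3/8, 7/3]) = (1/8, 62/3)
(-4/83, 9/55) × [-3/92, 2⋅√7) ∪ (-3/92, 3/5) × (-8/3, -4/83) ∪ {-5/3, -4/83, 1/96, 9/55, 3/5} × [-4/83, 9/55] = ((-3/92, 3/5) × (-8/3, -4/83)) ∪ ({-5/3, -4/83, 1/96, 9/55, 3/5} × [-4/83, 9/55]) ∪ ((-4/83, 9/55) × [-3/92, 2⋅√7))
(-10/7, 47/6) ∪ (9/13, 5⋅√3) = (-10/7, 5⋅√3)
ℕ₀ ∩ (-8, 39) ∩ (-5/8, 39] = {0, 1, …, 38}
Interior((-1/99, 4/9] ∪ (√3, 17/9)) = (-1/99, 4/9) ∪ (√3, 17/9)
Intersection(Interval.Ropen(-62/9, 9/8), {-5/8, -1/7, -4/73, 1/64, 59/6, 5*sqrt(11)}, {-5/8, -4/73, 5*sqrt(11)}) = {-5/8, -4/73}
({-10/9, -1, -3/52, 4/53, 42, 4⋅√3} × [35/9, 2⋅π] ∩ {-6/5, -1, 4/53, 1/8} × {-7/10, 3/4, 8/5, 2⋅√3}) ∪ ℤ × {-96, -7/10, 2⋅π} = ℤ × {-96, -7/10, 2⋅π}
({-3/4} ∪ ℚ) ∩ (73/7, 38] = ℚ ∩ (73/7, 38]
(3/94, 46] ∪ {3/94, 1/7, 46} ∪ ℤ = ℤ ∪ [3/94, 46]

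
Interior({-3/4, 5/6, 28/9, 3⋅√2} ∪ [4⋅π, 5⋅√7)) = (4⋅π, 5⋅√7)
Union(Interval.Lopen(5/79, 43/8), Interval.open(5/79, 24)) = Interval.open(5/79, 24)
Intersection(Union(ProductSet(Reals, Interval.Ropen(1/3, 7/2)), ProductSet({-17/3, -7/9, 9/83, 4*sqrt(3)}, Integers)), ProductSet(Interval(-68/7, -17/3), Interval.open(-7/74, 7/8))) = Union(ProductSet({-17/3}, Range(0, 1, 1)), ProductSet(Interval(-68/7, -17/3), Interval.Ropen(1/3, 7/8)))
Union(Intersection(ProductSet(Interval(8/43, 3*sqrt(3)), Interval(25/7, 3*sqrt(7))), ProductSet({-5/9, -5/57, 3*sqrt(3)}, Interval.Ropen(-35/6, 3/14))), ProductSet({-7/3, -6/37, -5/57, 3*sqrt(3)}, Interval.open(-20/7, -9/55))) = ProductSet({-7/3, -6/37, -5/57, 3*sqrt(3)}, Interval.open(-20/7, -9/55))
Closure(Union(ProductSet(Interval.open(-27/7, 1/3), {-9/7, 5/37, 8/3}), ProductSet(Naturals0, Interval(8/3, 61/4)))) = Union(ProductSet(Interval(-27/7, 1/3), {-9/7, 5/37, 8/3}), ProductSet(Naturals0, Interval(8/3, 61/4)))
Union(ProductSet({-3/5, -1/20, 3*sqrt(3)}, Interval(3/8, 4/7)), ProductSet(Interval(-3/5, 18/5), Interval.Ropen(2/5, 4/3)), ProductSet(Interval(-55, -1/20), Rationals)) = Union(ProductSet({-3/5, -1/20, 3*sqrt(3)}, Interval(3/8, 4/7)), ProductSet(Interval(-55, -1/20), Rationals), ProductSet(Interval(-3/5, 18/5), Interval.Ropen(2/5, 4/3)))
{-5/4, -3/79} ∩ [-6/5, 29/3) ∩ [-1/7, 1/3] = {-3/79}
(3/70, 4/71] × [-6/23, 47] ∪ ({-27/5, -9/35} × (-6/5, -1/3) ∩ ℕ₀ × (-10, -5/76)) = (3/70, 4/71] × [-6/23, 47]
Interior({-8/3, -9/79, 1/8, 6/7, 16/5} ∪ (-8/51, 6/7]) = (-8/51, 6/7)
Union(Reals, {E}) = Reals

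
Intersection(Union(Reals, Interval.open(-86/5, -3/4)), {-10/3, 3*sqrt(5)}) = {-10/3, 3*sqrt(5)}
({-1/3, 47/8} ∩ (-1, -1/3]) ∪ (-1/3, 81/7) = [-1/3, 81/7)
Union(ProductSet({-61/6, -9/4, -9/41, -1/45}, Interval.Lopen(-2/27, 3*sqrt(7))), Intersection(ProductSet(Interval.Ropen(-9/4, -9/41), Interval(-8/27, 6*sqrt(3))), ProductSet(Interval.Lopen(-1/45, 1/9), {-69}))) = ProductSet({-61/6, -9/4, -9/41, -1/45}, Interval.Lopen(-2/27, 3*sqrt(7)))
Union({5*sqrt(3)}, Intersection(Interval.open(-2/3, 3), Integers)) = Union({5*sqrt(3)}, Range(0, 3, 1))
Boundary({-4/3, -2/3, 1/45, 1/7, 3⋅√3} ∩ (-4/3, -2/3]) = {-2/3}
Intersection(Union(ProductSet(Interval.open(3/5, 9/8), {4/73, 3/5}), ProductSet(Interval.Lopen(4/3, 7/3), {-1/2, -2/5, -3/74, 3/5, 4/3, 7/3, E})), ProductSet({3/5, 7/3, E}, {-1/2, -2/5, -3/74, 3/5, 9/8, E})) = ProductSet({7/3}, {-1/2, -2/5, -3/74, 3/5, E})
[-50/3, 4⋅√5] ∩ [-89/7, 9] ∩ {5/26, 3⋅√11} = {5/26}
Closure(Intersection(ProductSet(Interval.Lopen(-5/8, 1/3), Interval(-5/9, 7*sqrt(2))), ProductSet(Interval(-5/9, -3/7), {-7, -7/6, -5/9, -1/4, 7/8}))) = ProductSet(Interval(-5/9, -3/7), {-5/9, -1/4, 7/8})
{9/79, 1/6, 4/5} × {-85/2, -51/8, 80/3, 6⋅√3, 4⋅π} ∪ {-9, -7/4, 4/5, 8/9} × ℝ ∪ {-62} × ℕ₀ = ({-62} × ℕ₀) ∪ ({-9, -7/4, 4/5, 8/9} × ℝ) ∪ ({9/79, 1/6, 4/5} × {-85/2, -51/8, 80/3, 6⋅√3, 4⋅π})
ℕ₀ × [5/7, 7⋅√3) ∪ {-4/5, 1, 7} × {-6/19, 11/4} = ({-4/5, 1, 7} × {-6/19, 11/4}) ∪ (ℕ₀ × [5/7, 7⋅√3))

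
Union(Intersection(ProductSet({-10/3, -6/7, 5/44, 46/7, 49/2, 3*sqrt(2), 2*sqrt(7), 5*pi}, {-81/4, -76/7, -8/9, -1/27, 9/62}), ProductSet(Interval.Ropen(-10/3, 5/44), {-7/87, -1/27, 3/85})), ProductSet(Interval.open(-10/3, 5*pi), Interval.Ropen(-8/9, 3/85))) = Union(ProductSet({-10/3, -6/7}, {-1/27}), ProductSet(Interval.open(-10/3, 5*pi), Interval.Ropen(-8/9, 3/85)))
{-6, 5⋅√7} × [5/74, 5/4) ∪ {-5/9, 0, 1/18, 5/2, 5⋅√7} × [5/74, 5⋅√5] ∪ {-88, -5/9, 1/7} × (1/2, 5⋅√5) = ({-6, 5⋅√7} × [5/74, 5/4)) ∪ ({-88, -5/9, 1/7} × (1/2, 5⋅√5)) ∪ ({-5/9, 0, 1/18, 5/2, 5⋅√7} × [5/74, 5⋅√5])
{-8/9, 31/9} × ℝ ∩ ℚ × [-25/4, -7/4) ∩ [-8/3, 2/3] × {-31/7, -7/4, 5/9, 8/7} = {-8/9} × {-31/7}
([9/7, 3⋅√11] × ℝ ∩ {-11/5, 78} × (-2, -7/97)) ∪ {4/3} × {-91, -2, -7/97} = {4/3} × {-91, -2, -7/97}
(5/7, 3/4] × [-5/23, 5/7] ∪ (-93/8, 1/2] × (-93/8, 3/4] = ((-93/8, 1/2] × (-93/8, 3/4]) ∪ ((5/7, 3/4] × [-5/23, 5/7])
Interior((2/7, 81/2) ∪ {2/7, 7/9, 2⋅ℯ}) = (2/7, 81/2)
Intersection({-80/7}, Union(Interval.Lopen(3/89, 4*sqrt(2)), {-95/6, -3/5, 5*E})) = EmptySet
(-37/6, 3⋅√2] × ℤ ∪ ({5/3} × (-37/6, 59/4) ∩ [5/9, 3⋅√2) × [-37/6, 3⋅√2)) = ((-37/6, 3⋅√2] × ℤ) ∪ ({5/3} × (-37/6, 3⋅√2))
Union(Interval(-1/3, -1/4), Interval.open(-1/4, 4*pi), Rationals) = Union(Interval.Ropen(-1/3, 4*pi), Rationals)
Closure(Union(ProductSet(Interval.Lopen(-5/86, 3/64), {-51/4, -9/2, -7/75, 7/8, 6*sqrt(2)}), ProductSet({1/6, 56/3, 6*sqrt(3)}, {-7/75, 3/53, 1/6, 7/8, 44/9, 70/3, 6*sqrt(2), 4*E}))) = Union(ProductSet({1/6, 56/3, 6*sqrt(3)}, {-7/75, 3/53, 1/6, 7/8, 44/9, 70/3, 6*sqrt(2), 4*E}), ProductSet(Interval(-5/86, 3/64), {-51/4, -9/2, -7/75, 7/8, 6*sqrt(2)}))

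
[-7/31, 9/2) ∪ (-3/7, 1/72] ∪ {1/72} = (-3/7, 9/2)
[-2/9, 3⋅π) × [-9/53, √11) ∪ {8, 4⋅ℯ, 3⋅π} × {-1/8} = ({8, 4⋅ℯ, 3⋅π} × {-1/8}) ∪ ([-2/9, 3⋅π) × [-9/53, √11))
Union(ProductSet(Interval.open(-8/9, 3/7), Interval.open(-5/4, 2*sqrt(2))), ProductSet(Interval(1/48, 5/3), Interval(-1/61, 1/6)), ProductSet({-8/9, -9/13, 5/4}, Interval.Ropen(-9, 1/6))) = Union(ProductSet({-8/9, -9/13, 5/4}, Interval.Ropen(-9, 1/6)), ProductSet(Interval.open(-8/9, 3/7), Interval.open(-5/4, 2*sqrt(2))), ProductSet(Interval(1/48, 5/3), Interval(-1/61, 1/6)))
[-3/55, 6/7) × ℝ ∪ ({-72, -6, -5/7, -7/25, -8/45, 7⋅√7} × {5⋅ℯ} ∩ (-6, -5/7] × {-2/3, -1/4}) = [-3/55, 6/7) × ℝ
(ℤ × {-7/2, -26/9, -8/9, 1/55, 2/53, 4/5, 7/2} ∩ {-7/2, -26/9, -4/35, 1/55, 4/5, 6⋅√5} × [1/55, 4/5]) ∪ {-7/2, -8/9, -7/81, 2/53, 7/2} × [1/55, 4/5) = {-7/2, -8/9, -7/81, 2/53, 7/2} × [1/55, 4/5)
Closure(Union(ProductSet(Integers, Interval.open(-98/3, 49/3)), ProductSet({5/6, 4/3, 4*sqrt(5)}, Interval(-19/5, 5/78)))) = Union(ProductSet({5/6, 4/3, 4*sqrt(5)}, Interval(-19/5, 5/78)), ProductSet(Integers, Interval(-98/3, 49/3)))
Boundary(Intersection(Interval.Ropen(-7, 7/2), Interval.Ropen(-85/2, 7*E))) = {-7, 7/2}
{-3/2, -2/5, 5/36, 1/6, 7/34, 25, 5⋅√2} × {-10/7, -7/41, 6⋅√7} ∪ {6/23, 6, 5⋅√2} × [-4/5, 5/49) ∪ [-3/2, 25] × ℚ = ([-3/2, 25] × ℚ) ∪ ({6/23, 6, 5⋅√2} × [-4/5, 5/49)) ∪ ({-3/2, -2/5, 5/36, 1/6, 7/34, 25, 5⋅√2} × {-10/7, -7/41, 6⋅√7})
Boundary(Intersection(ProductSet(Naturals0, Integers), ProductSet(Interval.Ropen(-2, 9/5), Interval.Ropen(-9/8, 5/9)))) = ProductSet(Range(0, 2, 1), Range(-1, 1, 1))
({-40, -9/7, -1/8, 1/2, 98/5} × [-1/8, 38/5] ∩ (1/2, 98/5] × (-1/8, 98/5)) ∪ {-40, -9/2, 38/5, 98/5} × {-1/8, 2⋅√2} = ({98/5} × (-1/8, 38/5]) ∪ ({-40, -9/2, 38/5, 98/5} × {-1/8, 2⋅√2})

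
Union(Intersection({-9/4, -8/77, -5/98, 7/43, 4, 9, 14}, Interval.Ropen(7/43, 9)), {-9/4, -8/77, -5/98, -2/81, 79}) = {-9/4, -8/77, -5/98, -2/81, 7/43, 4, 79}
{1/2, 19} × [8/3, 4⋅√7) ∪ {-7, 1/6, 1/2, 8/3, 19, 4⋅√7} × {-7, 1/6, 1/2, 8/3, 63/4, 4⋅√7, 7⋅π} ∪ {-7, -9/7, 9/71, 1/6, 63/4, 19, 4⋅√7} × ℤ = ({1/2, 19} × [8/3, 4⋅√7)) ∪ ({-7, -9/7, 9/71, 1/6, 63/4, 19, 4⋅√7} × ℤ) ∪ ({-7, 1/6, 1/2, 8/3, 19, 4⋅√7} × {-7, 1/6, 1/2, 8/3, 63/4, 4⋅√7, 7⋅π})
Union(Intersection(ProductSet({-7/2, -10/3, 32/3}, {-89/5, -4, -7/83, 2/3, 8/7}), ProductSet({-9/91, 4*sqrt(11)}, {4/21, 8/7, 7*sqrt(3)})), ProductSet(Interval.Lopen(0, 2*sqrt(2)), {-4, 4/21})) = ProductSet(Interval.Lopen(0, 2*sqrt(2)), {-4, 4/21})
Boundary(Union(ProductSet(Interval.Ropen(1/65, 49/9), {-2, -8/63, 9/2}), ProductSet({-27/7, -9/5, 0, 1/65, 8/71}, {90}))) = Union(ProductSet({-27/7, -9/5, 0, 1/65, 8/71}, {90}), ProductSet(Interval(1/65, 49/9), {-2, -8/63, 9/2}))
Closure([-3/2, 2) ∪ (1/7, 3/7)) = [-3/2, 2]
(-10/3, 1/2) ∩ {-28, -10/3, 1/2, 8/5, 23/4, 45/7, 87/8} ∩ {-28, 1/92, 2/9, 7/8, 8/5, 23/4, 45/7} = ∅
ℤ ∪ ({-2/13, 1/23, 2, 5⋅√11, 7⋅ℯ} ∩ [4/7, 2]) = ℤ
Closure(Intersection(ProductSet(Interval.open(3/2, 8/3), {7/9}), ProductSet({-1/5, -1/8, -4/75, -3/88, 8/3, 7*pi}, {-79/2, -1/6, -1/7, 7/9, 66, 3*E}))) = EmptySet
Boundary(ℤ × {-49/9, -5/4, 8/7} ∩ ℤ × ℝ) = ℤ × {-49/9, -5/4, 8/7}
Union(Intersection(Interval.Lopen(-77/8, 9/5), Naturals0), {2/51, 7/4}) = Union({2/51, 7/4}, Range(0, 2, 1))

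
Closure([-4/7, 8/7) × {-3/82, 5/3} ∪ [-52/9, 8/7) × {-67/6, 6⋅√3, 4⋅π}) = ([-4/7, 8/7] × {-3/82, 5/3}) ∪ ([-52/9, 8/7] × {-67/6, 6⋅√3, 4⋅π})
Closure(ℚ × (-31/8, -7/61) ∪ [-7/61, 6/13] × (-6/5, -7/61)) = (ℚ × (-31/8, -7/61)) ∪ (ℝ × ([-31/8, -6/5] ∪ {-7/61})) ∪ ([-7/61, 6/13] × (-6/5, -7/61)) ∪ (((-∞, -7/61] ∪ [6/13, ∞)) × [-31/8, -7/61])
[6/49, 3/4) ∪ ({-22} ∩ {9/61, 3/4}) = [6/49, 3/4)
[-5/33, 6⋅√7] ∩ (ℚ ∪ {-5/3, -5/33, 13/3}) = ℚ ∩ [-5/33, 6⋅√7]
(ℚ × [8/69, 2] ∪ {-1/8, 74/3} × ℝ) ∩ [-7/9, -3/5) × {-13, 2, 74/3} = (ℚ ∩ [-7/9, -3/5)) × {2}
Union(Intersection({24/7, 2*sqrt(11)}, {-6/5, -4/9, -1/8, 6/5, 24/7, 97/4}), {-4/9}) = {-4/9, 24/7}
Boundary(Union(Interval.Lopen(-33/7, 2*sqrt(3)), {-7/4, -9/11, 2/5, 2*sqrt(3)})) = {-33/7, 2*sqrt(3)}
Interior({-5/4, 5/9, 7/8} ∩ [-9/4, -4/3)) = ∅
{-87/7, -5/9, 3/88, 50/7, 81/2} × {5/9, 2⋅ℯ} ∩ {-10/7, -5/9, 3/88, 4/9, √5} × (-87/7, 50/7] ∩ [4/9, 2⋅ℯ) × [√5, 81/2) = ∅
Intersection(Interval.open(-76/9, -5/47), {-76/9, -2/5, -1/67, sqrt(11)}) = {-2/5}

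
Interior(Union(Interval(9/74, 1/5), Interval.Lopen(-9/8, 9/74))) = Interval.open(-9/8, 1/5)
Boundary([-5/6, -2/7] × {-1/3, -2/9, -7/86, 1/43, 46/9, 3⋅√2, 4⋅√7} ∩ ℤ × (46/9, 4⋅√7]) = ∅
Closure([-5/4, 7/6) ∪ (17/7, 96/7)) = [-5/4, 7/6] ∪ [17/7, 96/7]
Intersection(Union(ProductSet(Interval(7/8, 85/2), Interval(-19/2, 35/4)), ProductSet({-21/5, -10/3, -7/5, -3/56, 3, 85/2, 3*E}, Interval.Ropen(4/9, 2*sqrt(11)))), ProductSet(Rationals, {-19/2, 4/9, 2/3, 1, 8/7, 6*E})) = Union(ProductSet({-21/5, -10/3, -7/5, -3/56, 3, 85/2}, {4/9, 2/3, 1, 8/7}), ProductSet(Intersection(Interval(7/8, 85/2), Rationals), {-19/2, 4/9, 2/3, 1, 8/7}))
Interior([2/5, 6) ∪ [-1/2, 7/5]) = (-1/2, 6)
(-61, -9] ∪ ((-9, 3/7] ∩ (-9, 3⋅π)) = (-61, 3/7]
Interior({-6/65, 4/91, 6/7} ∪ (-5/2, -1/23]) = (-5/2, -1/23)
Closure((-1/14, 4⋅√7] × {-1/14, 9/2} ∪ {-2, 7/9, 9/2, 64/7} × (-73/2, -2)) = ({-2, 7/9, 9/2, 64/7} × [-73/2, -2]) ∪ ([-1/14, 4⋅√7] × {-1/14, 9/2})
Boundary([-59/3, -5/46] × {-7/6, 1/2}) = [-59/3, -5/46] × {-7/6, 1/2}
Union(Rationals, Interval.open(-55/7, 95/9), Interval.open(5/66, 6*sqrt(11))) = Union(Interval.Ropen(-55/7, 6*sqrt(11)), Rationals)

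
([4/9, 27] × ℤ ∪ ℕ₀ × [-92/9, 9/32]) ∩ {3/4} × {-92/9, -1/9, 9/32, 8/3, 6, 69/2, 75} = {3/4} × {6, 75}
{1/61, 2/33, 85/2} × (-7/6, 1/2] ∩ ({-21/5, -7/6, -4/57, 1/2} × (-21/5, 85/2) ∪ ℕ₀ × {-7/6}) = ∅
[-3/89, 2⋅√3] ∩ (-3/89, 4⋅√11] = (-3/89, 2⋅√3]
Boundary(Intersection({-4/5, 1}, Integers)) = {1}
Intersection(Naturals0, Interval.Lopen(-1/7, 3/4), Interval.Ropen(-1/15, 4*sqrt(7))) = Range(0, 1, 1)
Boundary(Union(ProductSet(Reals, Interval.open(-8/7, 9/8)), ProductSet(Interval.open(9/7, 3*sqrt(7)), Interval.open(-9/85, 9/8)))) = ProductSet(Reals, {-8/7, 9/8})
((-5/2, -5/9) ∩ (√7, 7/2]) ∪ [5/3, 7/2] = [5/3, 7/2]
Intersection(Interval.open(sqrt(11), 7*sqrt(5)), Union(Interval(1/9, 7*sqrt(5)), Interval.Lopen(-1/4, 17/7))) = Interval.open(sqrt(11), 7*sqrt(5))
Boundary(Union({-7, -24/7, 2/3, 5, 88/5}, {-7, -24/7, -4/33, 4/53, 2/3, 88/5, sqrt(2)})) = {-7, -24/7, -4/33, 4/53, 2/3, 5, 88/5, sqrt(2)}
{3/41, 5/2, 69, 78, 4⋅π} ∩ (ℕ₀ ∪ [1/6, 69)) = {5/2, 69, 78, 4⋅π}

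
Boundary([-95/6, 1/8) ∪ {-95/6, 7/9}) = {-95/6, 1/8, 7/9}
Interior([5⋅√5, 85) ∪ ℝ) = (-∞, ∞)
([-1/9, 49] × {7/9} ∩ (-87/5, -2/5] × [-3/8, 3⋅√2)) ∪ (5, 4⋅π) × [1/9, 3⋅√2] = (5, 4⋅π) × [1/9, 3⋅√2]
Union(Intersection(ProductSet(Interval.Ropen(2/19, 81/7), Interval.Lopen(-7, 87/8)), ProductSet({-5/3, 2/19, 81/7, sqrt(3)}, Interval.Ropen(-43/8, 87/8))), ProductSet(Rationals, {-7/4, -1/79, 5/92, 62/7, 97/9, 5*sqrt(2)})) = Union(ProductSet({2/19, sqrt(3)}, Interval.Ropen(-43/8, 87/8)), ProductSet(Rationals, {-7/4, -1/79, 5/92, 62/7, 97/9, 5*sqrt(2)}))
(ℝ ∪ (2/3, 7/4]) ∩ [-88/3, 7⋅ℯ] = [-88/3, 7⋅ℯ]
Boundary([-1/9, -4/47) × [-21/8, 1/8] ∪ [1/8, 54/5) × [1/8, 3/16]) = ({-1/9, -4/47} × [-21/8, 1/8]) ∪ ({1/8, 54/5} × [1/8, 3/16]) ∪ ([-1/9, -4/47] × {-21/8, 1/8}) ∪ ([1/8, 54/5] × {1/8, 3/16})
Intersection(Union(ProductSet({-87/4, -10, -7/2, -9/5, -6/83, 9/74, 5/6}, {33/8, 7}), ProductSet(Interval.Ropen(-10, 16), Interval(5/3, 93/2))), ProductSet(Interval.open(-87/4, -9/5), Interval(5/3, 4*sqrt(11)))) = ProductSet(Interval.Ropen(-10, -9/5), Interval(5/3, 4*sqrt(11)))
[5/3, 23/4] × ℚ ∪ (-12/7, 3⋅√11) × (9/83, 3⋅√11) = ([5/3, 23/4] × ℚ) ∪ ((-12/7, 3⋅√11) × (9/83, 3⋅√11))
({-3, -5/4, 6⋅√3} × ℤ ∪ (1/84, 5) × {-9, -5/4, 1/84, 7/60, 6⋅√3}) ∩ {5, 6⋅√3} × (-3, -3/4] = {6⋅√3} × {-2, -1}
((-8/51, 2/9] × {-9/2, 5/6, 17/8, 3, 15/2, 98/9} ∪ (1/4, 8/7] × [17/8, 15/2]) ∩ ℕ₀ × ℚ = ({0} × {-9/2, 5/6, 17/8, 3, 15/2, 98/9}) ∪ ({1} × (ℚ ∩ [17/8, 15/2]))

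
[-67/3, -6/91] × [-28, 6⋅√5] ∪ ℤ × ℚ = (ℤ × ℚ) ∪ ([-67/3, -6/91] × [-28, 6⋅√5])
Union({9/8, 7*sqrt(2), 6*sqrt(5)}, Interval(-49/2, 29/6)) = Union({7*sqrt(2), 6*sqrt(5)}, Interval(-49/2, 29/6))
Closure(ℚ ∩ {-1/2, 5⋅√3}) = {-1/2}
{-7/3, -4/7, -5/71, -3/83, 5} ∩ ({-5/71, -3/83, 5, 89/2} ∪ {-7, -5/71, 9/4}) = {-5/71, -3/83, 5}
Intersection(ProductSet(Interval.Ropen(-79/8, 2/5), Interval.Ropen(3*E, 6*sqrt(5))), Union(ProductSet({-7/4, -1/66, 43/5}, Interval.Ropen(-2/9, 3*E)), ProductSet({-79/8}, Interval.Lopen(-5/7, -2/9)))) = EmptySet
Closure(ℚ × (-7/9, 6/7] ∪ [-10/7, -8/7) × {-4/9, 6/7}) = ℝ × [-7/9, 6/7]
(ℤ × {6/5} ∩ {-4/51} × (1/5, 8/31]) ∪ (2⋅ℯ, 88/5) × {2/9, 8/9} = (2⋅ℯ, 88/5) × {2/9, 8/9}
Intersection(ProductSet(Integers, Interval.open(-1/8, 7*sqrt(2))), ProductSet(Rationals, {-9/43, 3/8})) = ProductSet(Integers, {3/8})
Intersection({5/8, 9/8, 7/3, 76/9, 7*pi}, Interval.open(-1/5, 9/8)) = {5/8}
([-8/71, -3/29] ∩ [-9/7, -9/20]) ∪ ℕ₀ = ℕ₀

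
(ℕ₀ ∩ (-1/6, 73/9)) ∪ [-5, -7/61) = [-5, -7/61) ∪ {0, 1, …, 8}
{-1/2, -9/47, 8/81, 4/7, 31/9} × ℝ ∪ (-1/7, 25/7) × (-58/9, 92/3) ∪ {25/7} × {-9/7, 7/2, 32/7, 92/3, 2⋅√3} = ({-1/2, -9/47, 8/81, 4/7, 31/9} × ℝ) ∪ ((-1/7, 25/7) × (-58/9, 92/3)) ∪ ({25/7} × {-9/7, 7/2, 32/7, 92/3, 2⋅√3})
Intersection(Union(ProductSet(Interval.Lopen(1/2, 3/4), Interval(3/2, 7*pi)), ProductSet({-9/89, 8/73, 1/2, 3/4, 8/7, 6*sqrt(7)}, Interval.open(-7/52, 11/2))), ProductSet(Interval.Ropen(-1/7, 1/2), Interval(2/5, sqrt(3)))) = ProductSet({-9/89, 8/73}, Interval(2/5, sqrt(3)))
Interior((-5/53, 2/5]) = (-5/53, 2/5)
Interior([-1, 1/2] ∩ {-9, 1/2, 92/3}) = ∅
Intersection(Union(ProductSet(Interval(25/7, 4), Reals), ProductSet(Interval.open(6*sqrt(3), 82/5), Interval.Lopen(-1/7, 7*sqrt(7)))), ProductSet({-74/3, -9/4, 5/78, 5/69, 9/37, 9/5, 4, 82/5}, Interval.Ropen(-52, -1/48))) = ProductSet({4}, Interval.Ropen(-52, -1/48))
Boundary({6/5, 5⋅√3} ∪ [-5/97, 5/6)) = {-5/97, 5/6, 6/5, 5⋅√3}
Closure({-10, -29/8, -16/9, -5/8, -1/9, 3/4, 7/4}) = {-10, -29/8, -16/9, -5/8, -1/9, 3/4, 7/4}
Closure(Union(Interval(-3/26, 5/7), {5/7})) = Interval(-3/26, 5/7)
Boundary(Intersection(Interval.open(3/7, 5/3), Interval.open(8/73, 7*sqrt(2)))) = {3/7, 5/3}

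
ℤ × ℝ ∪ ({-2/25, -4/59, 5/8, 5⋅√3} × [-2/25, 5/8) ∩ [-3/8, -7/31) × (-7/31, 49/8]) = ℤ × ℝ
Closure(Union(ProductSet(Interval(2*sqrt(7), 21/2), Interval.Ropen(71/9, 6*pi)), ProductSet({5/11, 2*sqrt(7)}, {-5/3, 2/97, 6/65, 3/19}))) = Union(ProductSet({5/11, 2*sqrt(7)}, {-5/3, 2/97, 6/65, 3/19}), ProductSet(Interval(2*sqrt(7), 21/2), Interval(71/9, 6*pi)))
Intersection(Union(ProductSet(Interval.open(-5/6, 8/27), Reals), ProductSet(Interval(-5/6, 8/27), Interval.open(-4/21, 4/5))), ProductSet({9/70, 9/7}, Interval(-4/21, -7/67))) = ProductSet({9/70}, Interval(-4/21, -7/67))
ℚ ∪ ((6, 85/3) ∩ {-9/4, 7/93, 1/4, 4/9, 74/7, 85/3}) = ℚ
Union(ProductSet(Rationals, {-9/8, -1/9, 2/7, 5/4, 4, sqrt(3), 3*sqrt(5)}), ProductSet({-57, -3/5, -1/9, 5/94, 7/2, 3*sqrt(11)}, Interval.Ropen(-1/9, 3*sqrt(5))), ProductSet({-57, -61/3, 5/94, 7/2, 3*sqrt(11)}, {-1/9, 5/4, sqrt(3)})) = Union(ProductSet({-57, -61/3, 5/94, 7/2, 3*sqrt(11)}, {-1/9, 5/4, sqrt(3)}), ProductSet({-57, -3/5, -1/9, 5/94, 7/2, 3*sqrt(11)}, Interval.Ropen(-1/9, 3*sqrt(5))), ProductSet(Rationals, {-9/8, -1/9, 2/7, 5/4, 4, sqrt(3), 3*sqrt(5)}))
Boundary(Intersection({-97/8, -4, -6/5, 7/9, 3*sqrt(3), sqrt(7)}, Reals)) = {-97/8, -4, -6/5, 7/9, 3*sqrt(3), sqrt(7)}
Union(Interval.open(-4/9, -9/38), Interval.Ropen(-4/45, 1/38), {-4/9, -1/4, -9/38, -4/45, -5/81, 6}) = Union({6}, Interval(-4/9, -9/38), Interval.Ropen(-4/45, 1/38))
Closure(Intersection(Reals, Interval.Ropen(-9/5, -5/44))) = Interval(-9/5, -5/44)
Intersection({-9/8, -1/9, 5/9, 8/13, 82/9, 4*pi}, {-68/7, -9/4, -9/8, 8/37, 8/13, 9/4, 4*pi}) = {-9/8, 8/13, 4*pi}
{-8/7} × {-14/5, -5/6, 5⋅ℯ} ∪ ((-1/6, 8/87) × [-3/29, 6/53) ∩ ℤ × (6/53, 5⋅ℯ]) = {-8/7} × {-14/5, -5/6, 5⋅ℯ}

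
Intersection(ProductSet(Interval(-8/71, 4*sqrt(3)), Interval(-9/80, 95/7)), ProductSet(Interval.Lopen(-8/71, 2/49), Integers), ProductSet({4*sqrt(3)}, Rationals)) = EmptySet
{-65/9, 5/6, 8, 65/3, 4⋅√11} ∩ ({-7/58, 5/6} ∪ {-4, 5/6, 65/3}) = {5/6, 65/3}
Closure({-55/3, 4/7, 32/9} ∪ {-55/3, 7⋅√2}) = {-55/3, 4/7, 32/9, 7⋅√2}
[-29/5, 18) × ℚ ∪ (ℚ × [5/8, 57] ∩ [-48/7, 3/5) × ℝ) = ([-29/5, 18) × ℚ) ∪ ((ℚ ∩ [-48/7, 3/5)) × [5/8, 57])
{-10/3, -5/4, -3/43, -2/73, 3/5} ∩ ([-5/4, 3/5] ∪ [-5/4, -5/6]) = {-5/4, -3/43, -2/73, 3/5}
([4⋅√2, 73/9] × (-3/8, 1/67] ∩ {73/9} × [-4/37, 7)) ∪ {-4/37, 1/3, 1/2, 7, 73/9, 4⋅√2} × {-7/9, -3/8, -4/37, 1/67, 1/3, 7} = ({73/9} × [-4/37, 1/67]) ∪ ({-4/37, 1/3, 1/2, 7, 73/9, 4⋅√2} × {-7/9, -3/8, -4/37, 1/67, 1/3, 7})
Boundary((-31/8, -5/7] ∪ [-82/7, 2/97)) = {-82/7, 2/97}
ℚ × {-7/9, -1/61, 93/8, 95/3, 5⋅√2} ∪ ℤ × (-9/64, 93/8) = (ℤ × (-9/64, 93/8)) ∪ (ℚ × {-7/9, -1/61, 93/8, 95/3, 5⋅√2})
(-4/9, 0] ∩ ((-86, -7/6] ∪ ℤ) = {0}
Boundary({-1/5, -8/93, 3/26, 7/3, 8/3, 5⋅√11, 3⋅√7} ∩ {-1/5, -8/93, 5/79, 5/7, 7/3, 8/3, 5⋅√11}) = {-1/5, -8/93, 7/3, 8/3, 5⋅√11}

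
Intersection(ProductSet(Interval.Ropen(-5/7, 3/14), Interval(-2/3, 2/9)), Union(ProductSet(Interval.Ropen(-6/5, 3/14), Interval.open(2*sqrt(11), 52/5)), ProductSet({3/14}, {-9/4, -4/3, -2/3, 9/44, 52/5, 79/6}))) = EmptySet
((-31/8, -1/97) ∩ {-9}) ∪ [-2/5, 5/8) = [-2/5, 5/8)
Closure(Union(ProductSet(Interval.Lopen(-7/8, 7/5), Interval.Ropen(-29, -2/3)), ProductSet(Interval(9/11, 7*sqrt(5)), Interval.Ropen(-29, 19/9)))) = Union(ProductSet({-7/8}, Interval(-29, -2/3)), ProductSet(Interval(-7/8, 9/11), {-29, -2/3}), ProductSet(Interval(-7/8, 7/5), {-29}), ProductSet(Interval.Lopen(-7/8, 7/5), Interval.Ropen(-29, -2/3)), ProductSet(Interval(9/11, 7*sqrt(5)), Interval(-29, 19/9)))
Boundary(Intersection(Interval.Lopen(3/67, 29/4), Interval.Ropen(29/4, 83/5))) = {29/4}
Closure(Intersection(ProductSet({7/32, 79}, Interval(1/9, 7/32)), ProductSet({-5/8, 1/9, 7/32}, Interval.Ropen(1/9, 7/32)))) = ProductSet({7/32}, Interval(1/9, 7/32))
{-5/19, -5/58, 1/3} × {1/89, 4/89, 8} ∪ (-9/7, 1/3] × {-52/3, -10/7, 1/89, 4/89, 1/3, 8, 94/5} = (-9/7, 1/3] × {-52/3, -10/7, 1/89, 4/89, 1/3, 8, 94/5}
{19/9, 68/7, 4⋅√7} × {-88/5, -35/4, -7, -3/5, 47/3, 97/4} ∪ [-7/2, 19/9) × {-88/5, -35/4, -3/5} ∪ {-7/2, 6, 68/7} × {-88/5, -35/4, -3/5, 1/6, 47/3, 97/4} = ([-7/2, 19/9) × {-88/5, -35/4, -3/5}) ∪ ({-7/2, 6, 68/7} × {-88/5, -35/4, -3/5, 1/6, 47/3, 97/4}) ∪ ({19/9, 68/7, 4⋅√7} × {-88/5, -35/4, -7, -3/5, 47/3, 97/4})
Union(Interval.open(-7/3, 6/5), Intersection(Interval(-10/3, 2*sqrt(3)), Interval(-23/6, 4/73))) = Interval.Ropen(-10/3, 6/5)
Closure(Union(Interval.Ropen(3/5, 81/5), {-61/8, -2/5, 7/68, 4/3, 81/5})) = Union({-61/8, -2/5, 7/68}, Interval(3/5, 81/5))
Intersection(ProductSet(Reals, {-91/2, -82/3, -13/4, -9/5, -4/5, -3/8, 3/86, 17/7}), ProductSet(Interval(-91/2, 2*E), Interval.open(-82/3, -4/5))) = ProductSet(Interval(-91/2, 2*E), {-13/4, -9/5})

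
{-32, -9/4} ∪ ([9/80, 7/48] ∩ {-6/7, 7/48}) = {-32, -9/4, 7/48}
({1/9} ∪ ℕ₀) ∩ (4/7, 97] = {1, 2, …, 97}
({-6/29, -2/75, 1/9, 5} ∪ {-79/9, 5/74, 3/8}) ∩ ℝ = {-79/9, -6/29, -2/75, 5/74, 1/9, 3/8, 5}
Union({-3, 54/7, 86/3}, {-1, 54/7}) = {-3, -1, 54/7, 86/3}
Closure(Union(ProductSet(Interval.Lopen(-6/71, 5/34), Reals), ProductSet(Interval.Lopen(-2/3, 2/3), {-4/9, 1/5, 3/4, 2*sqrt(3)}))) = Union(ProductSet(Interval(-2/3, 2/3), {-4/9, 1/5, 3/4, 2*sqrt(3)}), ProductSet(Interval(-6/71, 5/34), Reals))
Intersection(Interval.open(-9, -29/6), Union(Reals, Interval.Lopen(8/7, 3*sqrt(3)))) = Interval.open(-9, -29/6)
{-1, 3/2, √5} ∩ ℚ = {-1, 3/2}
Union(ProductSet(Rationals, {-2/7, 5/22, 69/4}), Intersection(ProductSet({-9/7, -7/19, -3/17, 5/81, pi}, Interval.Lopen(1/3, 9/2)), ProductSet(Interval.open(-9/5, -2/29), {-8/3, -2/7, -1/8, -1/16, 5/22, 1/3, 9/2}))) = Union(ProductSet({-9/7, -7/19, -3/17}, {9/2}), ProductSet(Rationals, {-2/7, 5/22, 69/4}))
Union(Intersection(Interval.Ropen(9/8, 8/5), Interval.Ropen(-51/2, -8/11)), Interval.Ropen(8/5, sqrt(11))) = Interval.Ropen(8/5, sqrt(11))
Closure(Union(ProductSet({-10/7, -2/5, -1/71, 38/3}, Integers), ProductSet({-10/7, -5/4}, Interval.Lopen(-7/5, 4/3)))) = Union(ProductSet({-10/7, -5/4}, Interval(-7/5, 4/3)), ProductSet({-10/7, -2/5, -1/71, 38/3}, Integers))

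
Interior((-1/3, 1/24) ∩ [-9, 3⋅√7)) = (-1/3, 1/24)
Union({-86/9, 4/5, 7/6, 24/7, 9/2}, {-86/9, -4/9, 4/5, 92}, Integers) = Union({-86/9, -4/9, 4/5, 7/6, 24/7, 9/2}, Integers)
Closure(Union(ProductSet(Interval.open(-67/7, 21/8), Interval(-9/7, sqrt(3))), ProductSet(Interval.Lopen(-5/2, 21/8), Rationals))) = Union(ProductSet({21/8}, Reals), ProductSet(Interval(-67/7, 21/8), Interval(-9/7, sqrt(3))), ProductSet(Interval(-5/2, 21/8), Union(Interval(-oo, -9/7), Interval(sqrt(3), oo))), ProductSet(Interval.Lopen(-5/2, 21/8), Rationals))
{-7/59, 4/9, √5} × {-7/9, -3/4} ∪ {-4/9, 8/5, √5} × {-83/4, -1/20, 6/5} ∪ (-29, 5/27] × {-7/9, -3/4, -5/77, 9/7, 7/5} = ({-7/59, 4/9, √5} × {-7/9, -3/4}) ∪ ({-4/9, 8/5, √5} × {-83/4, -1/20, 6/5}) ∪ ((-29, 5/27] × {-7/9, -3/4, -5/77, 9/7, 7/5})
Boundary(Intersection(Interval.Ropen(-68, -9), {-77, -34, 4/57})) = {-34}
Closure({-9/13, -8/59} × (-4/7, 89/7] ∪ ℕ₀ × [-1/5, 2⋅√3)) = ({-9/13, -8/59} × [-4/7, 89/7]) ∪ (ℕ₀ × [-1/5, 2⋅√3])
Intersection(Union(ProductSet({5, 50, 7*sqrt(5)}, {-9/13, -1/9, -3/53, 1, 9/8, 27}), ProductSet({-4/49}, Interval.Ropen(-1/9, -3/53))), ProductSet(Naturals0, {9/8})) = ProductSet({5, 50}, {9/8})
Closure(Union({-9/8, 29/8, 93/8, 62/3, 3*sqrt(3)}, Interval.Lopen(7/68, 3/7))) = Union({-9/8, 29/8, 93/8, 62/3, 3*sqrt(3)}, Interval(7/68, 3/7))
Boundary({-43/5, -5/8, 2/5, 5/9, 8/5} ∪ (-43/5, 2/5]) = {-43/5, 2/5, 5/9, 8/5}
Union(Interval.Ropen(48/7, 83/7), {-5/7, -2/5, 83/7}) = Union({-5/7, -2/5}, Interval(48/7, 83/7))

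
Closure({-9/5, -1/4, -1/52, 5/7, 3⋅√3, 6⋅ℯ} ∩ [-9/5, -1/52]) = {-9/5, -1/4, -1/52}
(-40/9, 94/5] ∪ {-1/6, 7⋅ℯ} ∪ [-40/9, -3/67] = [-40/9, 94/5] ∪ {7⋅ℯ}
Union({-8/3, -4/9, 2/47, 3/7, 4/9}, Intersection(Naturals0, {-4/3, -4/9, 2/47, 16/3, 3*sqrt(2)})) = {-8/3, -4/9, 2/47, 3/7, 4/9}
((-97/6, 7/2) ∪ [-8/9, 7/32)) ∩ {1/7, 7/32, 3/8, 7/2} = {1/7, 7/32, 3/8}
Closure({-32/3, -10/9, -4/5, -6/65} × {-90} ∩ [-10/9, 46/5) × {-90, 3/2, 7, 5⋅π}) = {-10/9, -4/5, -6/65} × {-90}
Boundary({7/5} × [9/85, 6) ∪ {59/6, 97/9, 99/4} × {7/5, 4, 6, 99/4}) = ({7/5} × [9/85, 6]) ∪ ({59/6, 97/9, 99/4} × {7/5, 4, 6, 99/4})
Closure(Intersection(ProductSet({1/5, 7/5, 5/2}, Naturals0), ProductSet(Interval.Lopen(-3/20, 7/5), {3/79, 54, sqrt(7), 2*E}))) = ProductSet({1/5, 7/5}, {54})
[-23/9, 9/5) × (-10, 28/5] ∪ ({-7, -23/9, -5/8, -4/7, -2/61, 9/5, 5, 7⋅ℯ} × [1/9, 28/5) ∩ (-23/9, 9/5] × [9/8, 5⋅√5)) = ({-5/8, -4/7, -2/61, 9/5} × [9/8, 28/5)) ∪ ([-23/9, 9/5) × (-10, 28/5])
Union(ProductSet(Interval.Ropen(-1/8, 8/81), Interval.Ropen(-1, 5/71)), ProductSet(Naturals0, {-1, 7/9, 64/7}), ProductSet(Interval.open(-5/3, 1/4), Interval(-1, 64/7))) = Union(ProductSet(Interval.open(-5/3, 1/4), Interval(-1, 64/7)), ProductSet(Naturals0, {-1, 7/9, 64/7}))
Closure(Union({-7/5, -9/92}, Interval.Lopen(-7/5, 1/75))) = Interval(-7/5, 1/75)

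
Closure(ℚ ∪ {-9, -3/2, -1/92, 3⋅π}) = ℝ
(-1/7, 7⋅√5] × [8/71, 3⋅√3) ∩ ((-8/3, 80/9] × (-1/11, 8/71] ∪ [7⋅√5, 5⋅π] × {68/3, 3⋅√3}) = (-1/7, 80/9] × {8/71}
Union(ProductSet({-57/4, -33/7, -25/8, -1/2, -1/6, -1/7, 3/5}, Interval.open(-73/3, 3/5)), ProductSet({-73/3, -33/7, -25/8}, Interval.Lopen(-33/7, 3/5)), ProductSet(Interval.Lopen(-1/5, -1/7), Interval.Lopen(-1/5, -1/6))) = Union(ProductSet({-73/3, -33/7, -25/8}, Interval.Lopen(-33/7, 3/5)), ProductSet({-57/4, -33/7, -25/8, -1/2, -1/6, -1/7, 3/5}, Interval.open(-73/3, 3/5)), ProductSet(Interval.Lopen(-1/5, -1/7), Interval.Lopen(-1/5, -1/6)))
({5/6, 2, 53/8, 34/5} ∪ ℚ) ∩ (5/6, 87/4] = ℚ ∩ (5/6, 87/4]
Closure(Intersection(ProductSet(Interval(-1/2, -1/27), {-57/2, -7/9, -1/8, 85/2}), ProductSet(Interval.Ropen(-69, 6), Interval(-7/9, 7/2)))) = ProductSet(Interval(-1/2, -1/27), {-7/9, -1/8})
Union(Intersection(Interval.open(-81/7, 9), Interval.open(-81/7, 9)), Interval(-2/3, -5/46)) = Interval.open(-81/7, 9)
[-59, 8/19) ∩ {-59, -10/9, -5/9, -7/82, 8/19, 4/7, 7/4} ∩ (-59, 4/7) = {-10/9, -5/9, -7/82}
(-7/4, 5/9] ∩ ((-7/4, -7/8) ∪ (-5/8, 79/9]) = (-7/4, -7/8) ∪ (-5/8, 5/9]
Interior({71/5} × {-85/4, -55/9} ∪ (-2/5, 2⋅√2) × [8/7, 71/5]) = (-2/5, 2⋅√2) × (8/7, 71/5)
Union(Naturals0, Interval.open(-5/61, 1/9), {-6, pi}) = Union({-6, pi}, Interval.open(-5/61, 1/9), Naturals0)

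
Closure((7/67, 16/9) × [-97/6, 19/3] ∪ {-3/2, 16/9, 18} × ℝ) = ({-3/2, 16/9, 18} × ℝ) ∪ ([7/67, 16/9] × [-97/6, 19/3])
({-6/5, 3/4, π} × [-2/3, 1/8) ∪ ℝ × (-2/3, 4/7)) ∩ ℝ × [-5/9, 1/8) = ℝ × [-5/9, 1/8)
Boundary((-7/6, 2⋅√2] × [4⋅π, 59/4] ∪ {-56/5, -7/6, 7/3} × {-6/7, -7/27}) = ({-56/5, -7/6, 7/3} × {-6/7, -7/27}) ∪ ({-7/6, 2⋅√2} × [4⋅π, 59/4]) ∪ ([-7/6, 2⋅√2] × {59/4, 4⋅π})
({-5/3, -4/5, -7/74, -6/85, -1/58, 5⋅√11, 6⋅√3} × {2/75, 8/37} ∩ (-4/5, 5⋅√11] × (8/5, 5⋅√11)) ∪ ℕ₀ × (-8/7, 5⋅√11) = ℕ₀ × (-8/7, 5⋅√11)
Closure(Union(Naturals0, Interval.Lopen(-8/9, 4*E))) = Union(Complement(Naturals0, Interval.open(-8/9, 4*E)), Interval(-8/9, 4*E), Naturals0)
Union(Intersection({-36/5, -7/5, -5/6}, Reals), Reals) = Reals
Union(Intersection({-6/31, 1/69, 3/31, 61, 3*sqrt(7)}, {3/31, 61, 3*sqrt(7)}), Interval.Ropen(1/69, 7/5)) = Union({61, 3*sqrt(7)}, Interval.Ropen(1/69, 7/5))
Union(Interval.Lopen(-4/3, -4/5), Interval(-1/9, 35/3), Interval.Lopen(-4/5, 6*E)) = Interval.Lopen(-4/3, 6*E)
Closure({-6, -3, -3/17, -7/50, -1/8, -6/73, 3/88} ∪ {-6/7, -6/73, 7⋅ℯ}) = {-6, -3, -6/7, -3/17, -7/50, -1/8, -6/73, 3/88, 7⋅ℯ}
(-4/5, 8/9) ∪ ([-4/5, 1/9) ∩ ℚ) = [-4/5, 8/9) ∪ (ℚ ∩ [-4/5, 1/9))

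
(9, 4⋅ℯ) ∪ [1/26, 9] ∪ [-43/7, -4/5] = [-43/7, -4/5] ∪ [1/26, 4⋅ℯ)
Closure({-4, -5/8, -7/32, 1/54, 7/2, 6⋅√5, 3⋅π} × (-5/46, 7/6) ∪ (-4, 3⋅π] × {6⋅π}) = ([-4, 3⋅π] × {6⋅π}) ∪ ({-4, -5/8, -7/32, 1/54, 7/2, 6⋅√5, 3⋅π} × [-5/46, 7/6])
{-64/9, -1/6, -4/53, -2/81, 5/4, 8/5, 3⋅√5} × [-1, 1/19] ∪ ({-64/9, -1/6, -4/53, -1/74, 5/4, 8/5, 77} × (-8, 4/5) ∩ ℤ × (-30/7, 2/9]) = ({77} × (-30/7, 2/9]) ∪ ({-64/9, -1/6, -4/53, -2/81, 5/4, 8/5, 3⋅√5} × [-1, 1/19])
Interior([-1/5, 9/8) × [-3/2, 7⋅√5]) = (-1/5, 9/8) × (-3/2, 7⋅√5)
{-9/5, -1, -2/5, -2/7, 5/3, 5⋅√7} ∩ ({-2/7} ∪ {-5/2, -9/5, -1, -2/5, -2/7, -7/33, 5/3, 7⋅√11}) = {-9/5, -1, -2/5, -2/7, 5/3}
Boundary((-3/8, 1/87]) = {-3/8, 1/87}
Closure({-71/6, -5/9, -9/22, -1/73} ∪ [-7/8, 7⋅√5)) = {-71/6} ∪ [-7/8, 7⋅√5]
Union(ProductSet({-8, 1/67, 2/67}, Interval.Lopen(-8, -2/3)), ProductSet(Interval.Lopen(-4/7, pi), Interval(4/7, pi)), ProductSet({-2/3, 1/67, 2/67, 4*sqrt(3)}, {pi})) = Union(ProductSet({-8, 1/67, 2/67}, Interval.Lopen(-8, -2/3)), ProductSet({-2/3, 1/67, 2/67, 4*sqrt(3)}, {pi}), ProductSet(Interval.Lopen(-4/7, pi), Interval(4/7, pi)))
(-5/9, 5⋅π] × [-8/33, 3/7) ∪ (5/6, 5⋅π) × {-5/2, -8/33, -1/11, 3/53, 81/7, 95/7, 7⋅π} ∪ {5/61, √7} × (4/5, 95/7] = ({5/61, √7} × (4/5, 95/7]) ∪ ((-5/9, 5⋅π] × [-8/33, 3/7)) ∪ ((5/6, 5⋅π) × {-5/2, -8/33, -1/11, 3/53, 81/7, 95/7, 7⋅π})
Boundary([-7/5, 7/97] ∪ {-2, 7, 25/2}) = {-2, -7/5, 7/97, 7, 25/2}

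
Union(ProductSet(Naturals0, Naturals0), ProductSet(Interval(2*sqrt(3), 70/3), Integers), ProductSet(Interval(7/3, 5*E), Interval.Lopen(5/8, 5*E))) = Union(ProductSet(Interval(7/3, 5*E), Interval.Lopen(5/8, 5*E)), ProductSet(Interval(2*sqrt(3), 70/3), Integers), ProductSet(Naturals0, Naturals0))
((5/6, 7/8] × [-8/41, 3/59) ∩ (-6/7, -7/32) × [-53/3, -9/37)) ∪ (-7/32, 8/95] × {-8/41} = (-7/32, 8/95] × {-8/41}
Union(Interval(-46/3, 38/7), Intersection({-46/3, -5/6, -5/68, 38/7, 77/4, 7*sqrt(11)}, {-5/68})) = Interval(-46/3, 38/7)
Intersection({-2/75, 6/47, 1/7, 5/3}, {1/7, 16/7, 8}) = {1/7}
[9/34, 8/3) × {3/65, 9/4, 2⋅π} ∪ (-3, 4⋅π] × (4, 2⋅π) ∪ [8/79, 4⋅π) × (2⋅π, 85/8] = ([9/34, 8/3) × {3/65, 9/4, 2⋅π}) ∪ ((-3, 4⋅π] × (4, 2⋅π)) ∪ ([8/79, 4⋅π) × (2⋅π, 85/8])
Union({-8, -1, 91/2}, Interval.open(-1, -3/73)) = Union({-8, 91/2}, Interval.Ropen(-1, -3/73))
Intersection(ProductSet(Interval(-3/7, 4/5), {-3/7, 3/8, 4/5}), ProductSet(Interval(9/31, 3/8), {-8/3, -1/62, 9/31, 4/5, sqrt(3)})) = ProductSet(Interval(9/31, 3/8), {4/5})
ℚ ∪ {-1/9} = ℚ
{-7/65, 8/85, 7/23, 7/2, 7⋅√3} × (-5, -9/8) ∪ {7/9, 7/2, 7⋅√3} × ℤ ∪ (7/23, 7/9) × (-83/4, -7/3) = ({7/9, 7/2, 7⋅√3} × ℤ) ∪ ((7/23, 7/9) × (-83/4, -7/3)) ∪ ({-7/65, 8/85, 7/23, 7/2, 7⋅√3} × (-5, -9/8))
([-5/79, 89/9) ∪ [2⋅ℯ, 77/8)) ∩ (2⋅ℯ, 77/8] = (2⋅ℯ, 77/8]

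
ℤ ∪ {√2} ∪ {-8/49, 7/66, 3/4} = ℤ ∪ {-8/49, 7/66, 3/4, √2}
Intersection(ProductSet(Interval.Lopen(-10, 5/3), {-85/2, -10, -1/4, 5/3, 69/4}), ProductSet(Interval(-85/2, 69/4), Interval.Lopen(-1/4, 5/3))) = ProductSet(Interval.Lopen(-10, 5/3), {5/3})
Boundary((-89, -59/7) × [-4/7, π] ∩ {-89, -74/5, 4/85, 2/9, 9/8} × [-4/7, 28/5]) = {-74/5} × [-4/7, π]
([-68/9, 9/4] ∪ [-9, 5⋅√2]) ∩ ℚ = ℚ ∩ [-9, 5⋅√2]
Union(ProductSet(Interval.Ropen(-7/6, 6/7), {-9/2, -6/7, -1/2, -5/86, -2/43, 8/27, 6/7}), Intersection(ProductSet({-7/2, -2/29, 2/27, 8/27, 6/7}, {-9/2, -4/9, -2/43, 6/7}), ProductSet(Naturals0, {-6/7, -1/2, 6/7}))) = ProductSet(Interval.Ropen(-7/6, 6/7), {-9/2, -6/7, -1/2, -5/86, -2/43, 8/27, 6/7})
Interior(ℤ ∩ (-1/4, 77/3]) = ∅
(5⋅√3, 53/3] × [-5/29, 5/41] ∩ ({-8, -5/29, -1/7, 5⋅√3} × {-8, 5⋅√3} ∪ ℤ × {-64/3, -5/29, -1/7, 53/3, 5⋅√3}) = {9, 10, …, 17} × {-5/29, -1/7}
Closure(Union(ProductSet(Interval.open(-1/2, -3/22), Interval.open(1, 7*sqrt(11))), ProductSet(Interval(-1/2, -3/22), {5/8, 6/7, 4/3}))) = Union(ProductSet({-1/2, -3/22}, Union({5/8, 6/7}, Interval(1, 7*sqrt(11)))), ProductSet(Interval(-1/2, -3/22), {5/8, 6/7, 1, 4/3, 7*sqrt(11)}), ProductSet(Interval.open(-1/2, -3/22), Interval.open(1, 7*sqrt(11))))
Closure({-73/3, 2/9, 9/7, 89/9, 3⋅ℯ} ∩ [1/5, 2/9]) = {2/9}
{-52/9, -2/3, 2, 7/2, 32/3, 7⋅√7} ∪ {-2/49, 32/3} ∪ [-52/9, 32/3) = [-52/9, 32/3] ∪ {7⋅√7}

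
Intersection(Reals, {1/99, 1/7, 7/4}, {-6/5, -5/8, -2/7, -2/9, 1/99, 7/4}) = {1/99, 7/4}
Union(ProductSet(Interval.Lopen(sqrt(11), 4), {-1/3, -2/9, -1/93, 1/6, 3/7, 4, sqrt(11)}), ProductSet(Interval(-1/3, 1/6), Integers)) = Union(ProductSet(Interval(-1/3, 1/6), Integers), ProductSet(Interval.Lopen(sqrt(11), 4), {-1/3, -2/9, -1/93, 1/6, 3/7, 4, sqrt(11)}))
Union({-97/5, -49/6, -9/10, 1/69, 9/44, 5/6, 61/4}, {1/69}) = {-97/5, -49/6, -9/10, 1/69, 9/44, 5/6, 61/4}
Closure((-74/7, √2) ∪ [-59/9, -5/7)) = [-74/7, √2]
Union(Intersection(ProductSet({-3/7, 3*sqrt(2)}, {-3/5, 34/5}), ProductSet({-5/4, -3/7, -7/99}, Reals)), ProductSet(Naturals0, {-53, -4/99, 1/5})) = Union(ProductSet({-3/7}, {-3/5, 34/5}), ProductSet(Naturals0, {-53, -4/99, 1/5}))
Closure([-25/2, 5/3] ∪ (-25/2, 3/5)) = [-25/2, 5/3]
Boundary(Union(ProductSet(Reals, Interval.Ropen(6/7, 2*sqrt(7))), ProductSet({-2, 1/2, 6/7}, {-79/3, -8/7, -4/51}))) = Union(ProductSet({-2, 1/2, 6/7}, {-79/3, -8/7, -4/51}), ProductSet(Reals, {6/7, 2*sqrt(7)}))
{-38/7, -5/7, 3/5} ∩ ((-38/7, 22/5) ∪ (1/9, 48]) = {-5/7, 3/5}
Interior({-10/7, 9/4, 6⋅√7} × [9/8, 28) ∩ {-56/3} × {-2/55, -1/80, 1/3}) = ∅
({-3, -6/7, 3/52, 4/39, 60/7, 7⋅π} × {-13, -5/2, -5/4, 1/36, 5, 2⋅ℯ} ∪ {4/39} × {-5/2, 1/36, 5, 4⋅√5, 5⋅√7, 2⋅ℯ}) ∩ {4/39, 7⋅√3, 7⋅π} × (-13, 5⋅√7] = ({4/39, 7⋅π} × {-5/2, -5/4, 1/36, 5, 2⋅ℯ}) ∪ ({4/39} × {-5/2, 1/36, 5, 4⋅√5, 5⋅√7, 2⋅ℯ})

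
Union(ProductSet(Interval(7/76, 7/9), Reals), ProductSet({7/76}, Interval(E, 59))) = ProductSet(Interval(7/76, 7/9), Reals)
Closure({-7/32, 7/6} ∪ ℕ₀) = {-7/32, 7/6} ∪ ℕ₀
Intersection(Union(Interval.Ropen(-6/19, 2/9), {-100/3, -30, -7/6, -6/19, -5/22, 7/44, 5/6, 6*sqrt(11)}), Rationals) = Union({-100/3, -30, -7/6, 5/6}, Intersection(Interval.Ropen(-6/19, 2/9), Rationals))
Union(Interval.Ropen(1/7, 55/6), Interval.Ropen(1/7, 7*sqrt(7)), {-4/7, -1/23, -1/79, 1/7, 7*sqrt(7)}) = Union({-4/7, -1/23, -1/79}, Interval(1/7, 7*sqrt(7)))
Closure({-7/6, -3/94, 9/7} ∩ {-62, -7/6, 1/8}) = {-7/6}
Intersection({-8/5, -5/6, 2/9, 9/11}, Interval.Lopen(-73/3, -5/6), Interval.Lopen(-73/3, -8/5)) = {-8/5}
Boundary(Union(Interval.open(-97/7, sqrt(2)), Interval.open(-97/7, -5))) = {-97/7, sqrt(2)}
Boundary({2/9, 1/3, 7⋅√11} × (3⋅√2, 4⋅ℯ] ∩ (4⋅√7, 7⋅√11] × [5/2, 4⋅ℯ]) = {7⋅√11} × [3⋅√2, 4⋅ℯ]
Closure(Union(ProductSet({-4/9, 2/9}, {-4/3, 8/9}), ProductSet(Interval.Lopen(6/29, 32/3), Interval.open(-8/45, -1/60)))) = Union(ProductSet({-4/9, 2/9}, {-4/3, 8/9}), ProductSet({6/29, 32/3}, Interval(-8/45, -1/60)), ProductSet(Interval(6/29, 32/3), {-8/45, -1/60}), ProductSet(Interval.Lopen(6/29, 32/3), Interval.open(-8/45, -1/60)))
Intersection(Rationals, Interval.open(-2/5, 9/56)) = Intersection(Interval.open(-2/5, 9/56), Rationals)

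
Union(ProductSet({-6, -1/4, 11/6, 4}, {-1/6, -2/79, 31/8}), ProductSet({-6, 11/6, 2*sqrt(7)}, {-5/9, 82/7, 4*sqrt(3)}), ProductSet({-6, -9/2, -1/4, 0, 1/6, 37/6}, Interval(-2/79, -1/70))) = Union(ProductSet({-6, 11/6, 2*sqrt(7)}, {-5/9, 82/7, 4*sqrt(3)}), ProductSet({-6, -1/4, 11/6, 4}, {-1/6, -2/79, 31/8}), ProductSet({-6, -9/2, -1/4, 0, 1/6, 37/6}, Interval(-2/79, -1/70)))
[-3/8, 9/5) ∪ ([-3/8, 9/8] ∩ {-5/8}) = [-3/8, 9/5)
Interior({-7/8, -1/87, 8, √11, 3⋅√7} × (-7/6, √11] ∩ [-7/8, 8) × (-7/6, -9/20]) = ∅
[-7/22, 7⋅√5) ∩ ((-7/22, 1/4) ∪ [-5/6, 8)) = [-7/22, 8)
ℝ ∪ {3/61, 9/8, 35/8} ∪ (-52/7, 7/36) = (-∞, ∞)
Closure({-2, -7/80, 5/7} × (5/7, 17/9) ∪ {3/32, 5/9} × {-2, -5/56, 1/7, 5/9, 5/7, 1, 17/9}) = ({-2, -7/80, 5/7} × [5/7, 17/9]) ∪ ({3/32, 5/9} × {-2, -5/56, 1/7, 5/9, 5/7, 1, 17/9})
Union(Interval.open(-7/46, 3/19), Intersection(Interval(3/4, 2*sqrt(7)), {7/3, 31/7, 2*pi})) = Union({7/3, 31/7}, Interval.open(-7/46, 3/19))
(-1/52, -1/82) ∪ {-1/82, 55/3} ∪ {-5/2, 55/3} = {-5/2, 55/3} ∪ (-1/52, -1/82]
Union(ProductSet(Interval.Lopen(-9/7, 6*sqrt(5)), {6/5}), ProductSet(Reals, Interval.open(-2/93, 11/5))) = ProductSet(Reals, Interval.open(-2/93, 11/5))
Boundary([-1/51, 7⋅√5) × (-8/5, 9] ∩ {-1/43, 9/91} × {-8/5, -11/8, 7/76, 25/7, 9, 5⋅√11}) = {9/91} × {-11/8, 7/76, 25/7, 9}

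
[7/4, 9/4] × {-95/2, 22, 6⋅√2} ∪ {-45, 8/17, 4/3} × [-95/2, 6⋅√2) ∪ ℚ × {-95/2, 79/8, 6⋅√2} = (ℚ × {-95/2, 79/8, 6⋅√2}) ∪ ({-45, 8/17, 4/3} × [-95/2, 6⋅√2)) ∪ ([7/4, 9/4] × {-95/2, 22, 6⋅√2})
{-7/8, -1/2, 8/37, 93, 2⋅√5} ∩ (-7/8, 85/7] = {-1/2, 8/37, 2⋅√5}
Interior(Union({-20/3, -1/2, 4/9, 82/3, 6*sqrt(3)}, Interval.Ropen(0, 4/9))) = Interval.open(0, 4/9)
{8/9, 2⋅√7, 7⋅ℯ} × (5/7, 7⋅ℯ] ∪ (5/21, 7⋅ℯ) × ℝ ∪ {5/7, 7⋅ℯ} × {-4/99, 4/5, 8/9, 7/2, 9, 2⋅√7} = ((5/21, 7⋅ℯ) × ℝ) ∪ ({5/7, 7⋅ℯ} × {-4/99, 4/5, 8/9, 7/2, 9, 2⋅√7}) ∪ ({8/9, 2⋅√7, 7⋅ℯ} × (5/7, 7⋅ℯ])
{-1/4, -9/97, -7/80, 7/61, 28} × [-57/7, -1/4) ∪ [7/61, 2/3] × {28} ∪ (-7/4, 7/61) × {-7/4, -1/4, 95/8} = ([7/61, 2/3] × {28}) ∪ ((-7/4, 7/61) × {-7/4, -1/4, 95/8}) ∪ ({-1/4, -9/97, -7/80, 7/61, 28} × [-57/7, -1/4))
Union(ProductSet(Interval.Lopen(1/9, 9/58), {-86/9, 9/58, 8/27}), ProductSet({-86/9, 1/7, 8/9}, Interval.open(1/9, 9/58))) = Union(ProductSet({-86/9, 1/7, 8/9}, Interval.open(1/9, 9/58)), ProductSet(Interval.Lopen(1/9, 9/58), {-86/9, 9/58, 8/27}))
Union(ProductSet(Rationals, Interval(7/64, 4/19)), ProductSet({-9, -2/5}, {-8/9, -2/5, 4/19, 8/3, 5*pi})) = Union(ProductSet({-9, -2/5}, {-8/9, -2/5, 4/19, 8/3, 5*pi}), ProductSet(Rationals, Interval(7/64, 4/19)))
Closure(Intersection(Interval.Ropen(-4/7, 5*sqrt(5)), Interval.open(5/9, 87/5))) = Interval(5/9, 5*sqrt(5))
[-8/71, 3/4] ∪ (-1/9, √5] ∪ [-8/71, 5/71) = [-8/71, √5]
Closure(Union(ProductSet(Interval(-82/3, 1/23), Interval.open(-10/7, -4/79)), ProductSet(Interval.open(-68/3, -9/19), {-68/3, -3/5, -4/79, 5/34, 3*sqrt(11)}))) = Union(ProductSet(Interval(-82/3, 1/23), Interval(-10/7, -4/79)), ProductSet(Interval(-68/3, -9/19), {-68/3, -4/79, 5/34, 3*sqrt(11)}), ProductSet(Interval.open(-68/3, -9/19), {-68/3, -3/5, -4/79, 5/34, 3*sqrt(11)}))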